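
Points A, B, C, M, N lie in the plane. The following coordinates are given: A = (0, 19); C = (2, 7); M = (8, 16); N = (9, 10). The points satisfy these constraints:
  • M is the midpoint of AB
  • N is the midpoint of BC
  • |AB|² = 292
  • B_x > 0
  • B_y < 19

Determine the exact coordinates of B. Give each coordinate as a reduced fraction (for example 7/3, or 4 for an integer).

1. B_x = 16  [B = 2·M−A = 2·(8, 16)−(0, 19)]
2. B_y = 13  [B = 2·M−A = 2·(8, 16)−(0, 19)]
   so B = (16, 13)

B = (16, 13)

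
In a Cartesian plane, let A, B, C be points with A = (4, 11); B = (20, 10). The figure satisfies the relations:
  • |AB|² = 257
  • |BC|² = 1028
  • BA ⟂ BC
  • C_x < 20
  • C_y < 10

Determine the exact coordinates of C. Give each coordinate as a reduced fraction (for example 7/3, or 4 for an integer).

1. C_x = 18  [[BA ⟂ BC ⇒ -16x+1y+310=0] ∩ [|C−(20, 10)|²=1028]]
2. C_y = -22  [[BA ⟂ BC ⇒ -16x+1y+310=0] ∩ [|C−(20, 10)|²=1028]]
   so C = (18, -22)

C = (18, -22)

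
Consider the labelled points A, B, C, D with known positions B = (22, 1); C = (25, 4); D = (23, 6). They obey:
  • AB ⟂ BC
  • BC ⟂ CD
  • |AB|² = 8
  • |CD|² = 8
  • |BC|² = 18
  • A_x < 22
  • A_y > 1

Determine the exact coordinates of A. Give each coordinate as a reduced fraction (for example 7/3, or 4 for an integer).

A = (20, 3)

1. A_x = 20  [[AB ⟂ BC ⇒ -3x-3y+69=0] ∩ [|A−(22, 1)|²=8]]
2. A_y = 3  [[AB ⟂ BC ⇒ -3x-3y+69=0] ∩ [|A−(22, 1)|²=8]]
   so A = (20, 3)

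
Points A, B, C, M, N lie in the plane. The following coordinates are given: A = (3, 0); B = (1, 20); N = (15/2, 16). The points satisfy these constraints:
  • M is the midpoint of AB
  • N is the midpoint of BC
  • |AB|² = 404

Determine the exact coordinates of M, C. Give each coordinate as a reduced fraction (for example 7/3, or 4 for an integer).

1. M_x = 2  [2·M = A+B = (3, 0)+(1, 20)]
2. M_y = 10  [2·M = A+B = (3, 0)+(1, 20)]
   so M = (2, 10)
3. C_x = 14  [C = 2·N−B = 2·(15/2, 16)−(1, 20)]
4. C_y = 12  [C = 2·N−B = 2·(15/2, 16)−(1, 20)]
   so C = (14, 12)

M = (2, 10)
C = (14, 12)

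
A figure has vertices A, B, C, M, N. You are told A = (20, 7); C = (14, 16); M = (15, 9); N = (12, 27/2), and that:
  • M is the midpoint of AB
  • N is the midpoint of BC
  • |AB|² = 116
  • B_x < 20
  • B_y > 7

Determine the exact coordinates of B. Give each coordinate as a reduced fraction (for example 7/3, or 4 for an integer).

B = (10, 11)

1. B_x = 10  [B = 2·M−A = 2·(15, 9)−(20, 7)]
2. B_y = 11  [B = 2·M−A = 2·(15, 9)−(20, 7)]
   so B = (10, 11)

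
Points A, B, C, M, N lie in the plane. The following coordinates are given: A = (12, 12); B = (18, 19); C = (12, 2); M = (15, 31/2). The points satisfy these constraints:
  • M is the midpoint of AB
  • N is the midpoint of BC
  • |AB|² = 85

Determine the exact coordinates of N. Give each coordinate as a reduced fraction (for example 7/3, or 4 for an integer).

N = (15, 21/2)

1. N_x = 15  [2·N = B+C = (18, 19)+(12, 2)]
2. N_y = 21/2  [2·N = B+C = (18, 19)+(12, 2)]
   so N = (15, 21/2)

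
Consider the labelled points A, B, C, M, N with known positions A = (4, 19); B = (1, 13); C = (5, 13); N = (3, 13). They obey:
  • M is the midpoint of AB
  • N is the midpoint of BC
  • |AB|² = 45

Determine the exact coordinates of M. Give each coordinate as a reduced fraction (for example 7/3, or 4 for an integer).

1. M_x = 5/2  [2·M = A+B = (4, 19)+(1, 13)]
2. M_y = 16  [2·M = A+B = (4, 19)+(1, 13)]
   so M = (5/2, 16)

M = (5/2, 16)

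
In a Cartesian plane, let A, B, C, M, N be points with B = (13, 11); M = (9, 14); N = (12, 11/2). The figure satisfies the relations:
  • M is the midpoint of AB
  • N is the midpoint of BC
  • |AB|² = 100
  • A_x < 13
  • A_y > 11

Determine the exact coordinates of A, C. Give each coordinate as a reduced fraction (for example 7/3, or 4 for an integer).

A = (5, 17)
C = (11, 0)

1. A_x = 5  [A = 2·M−B = 2·(9, 14)−(13, 11)]
2. A_y = 17  [A = 2·M−B = 2·(9, 14)−(13, 11)]
   so A = (5, 17)
3. C_x = 11  [C = 2·N−B = 2·(12, 11/2)−(13, 11)]
4. C_y = 0  [C = 2·N−B = 2·(12, 11/2)−(13, 11)]
   so C = (11, 0)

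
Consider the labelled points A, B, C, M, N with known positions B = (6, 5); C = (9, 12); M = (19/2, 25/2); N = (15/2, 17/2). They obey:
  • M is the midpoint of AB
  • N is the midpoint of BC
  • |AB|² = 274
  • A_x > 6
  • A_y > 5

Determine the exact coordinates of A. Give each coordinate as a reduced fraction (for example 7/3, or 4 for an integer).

1. A_x = 13  [A = 2·M−B = 2·(19/2, 25/2)−(6, 5)]
2. A_y = 20  [A = 2·M−B = 2·(19/2, 25/2)−(6, 5)]
   so A = (13, 20)

A = (13, 20)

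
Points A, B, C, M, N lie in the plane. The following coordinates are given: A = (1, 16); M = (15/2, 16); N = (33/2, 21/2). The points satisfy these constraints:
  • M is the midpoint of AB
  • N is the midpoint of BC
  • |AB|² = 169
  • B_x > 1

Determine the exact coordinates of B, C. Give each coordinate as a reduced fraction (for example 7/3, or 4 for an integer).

B = (14, 16)
C = (19, 5)

1. B_x = 14  [B = 2·M−A = 2·(15/2, 16)−(1, 16)]
2. B_y = 16  [B = 2·M−A = 2·(15/2, 16)−(1, 16)]
   so B = (14, 16)
3. C_x = 19  [C = 2·N−B = 2·(33/2, 21/2)−(14, 16)]
4. C_y = 5  [C = 2·N−B = 2·(33/2, 21/2)−(14, 16)]
   so C = (19, 5)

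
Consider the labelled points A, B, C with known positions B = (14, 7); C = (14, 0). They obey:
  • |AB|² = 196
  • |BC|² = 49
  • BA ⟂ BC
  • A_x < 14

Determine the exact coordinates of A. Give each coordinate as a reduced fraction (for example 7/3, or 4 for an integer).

1. A_x = 0  [[BA ⟂ BC ⇒ -7y+49=0] ∩ [|A−(14, 7)|²=196]]
2. A_y = 7  [[BA ⟂ BC ⇒ -7y+49=0] ∩ [|A−(14, 7)|²=196]]
   so A = (0, 7)

A = (0, 7)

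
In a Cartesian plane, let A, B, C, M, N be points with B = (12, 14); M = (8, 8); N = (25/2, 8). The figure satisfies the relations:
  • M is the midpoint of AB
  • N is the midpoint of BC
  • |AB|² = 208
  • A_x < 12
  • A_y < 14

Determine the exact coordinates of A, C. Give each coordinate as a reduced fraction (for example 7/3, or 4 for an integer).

A = (4, 2)
C = (13, 2)

1. A_x = 4  [A = 2·M−B = 2·(8, 8)−(12, 14)]
2. A_y = 2  [A = 2·M−B = 2·(8, 8)−(12, 14)]
   so A = (4, 2)
3. C_x = 13  [C = 2·N−B = 2·(25/2, 8)−(12, 14)]
4. C_y = 2  [C = 2·N−B = 2·(25/2, 8)−(12, 14)]
   so C = (13, 2)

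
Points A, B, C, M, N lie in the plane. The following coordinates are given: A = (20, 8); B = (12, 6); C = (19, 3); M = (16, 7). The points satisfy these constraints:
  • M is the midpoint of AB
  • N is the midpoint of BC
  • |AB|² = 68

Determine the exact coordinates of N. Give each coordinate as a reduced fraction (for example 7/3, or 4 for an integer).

N = (31/2, 9/2)

1. N_x = 31/2  [2·N = B+C = (12, 6)+(19, 3)]
2. N_y = 9/2  [2·N = B+C = (12, 6)+(19, 3)]
   so N = (31/2, 9/2)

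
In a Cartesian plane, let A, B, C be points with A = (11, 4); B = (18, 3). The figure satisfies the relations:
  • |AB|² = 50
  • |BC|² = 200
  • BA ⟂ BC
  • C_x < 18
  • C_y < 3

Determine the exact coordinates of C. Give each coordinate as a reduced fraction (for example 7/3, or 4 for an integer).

1. C_x = 16  [[BA ⟂ BC ⇒ -7x+1y+123=0] ∩ [|C−(18, 3)|²=200]]
2. C_y = -11  [[BA ⟂ BC ⇒ -7x+1y+123=0] ∩ [|C−(18, 3)|²=200]]
   so C = (16, -11)

C = (16, -11)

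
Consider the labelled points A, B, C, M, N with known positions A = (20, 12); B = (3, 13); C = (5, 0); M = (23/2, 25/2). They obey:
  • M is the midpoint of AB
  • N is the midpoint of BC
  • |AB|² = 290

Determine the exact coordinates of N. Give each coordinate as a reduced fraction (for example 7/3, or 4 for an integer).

1. N_x = 4  [2·N = B+C = (3, 13)+(5, 0)]
2. N_y = 13/2  [2·N = B+C = (3, 13)+(5, 0)]
   so N = (4, 13/2)

N = (4, 13/2)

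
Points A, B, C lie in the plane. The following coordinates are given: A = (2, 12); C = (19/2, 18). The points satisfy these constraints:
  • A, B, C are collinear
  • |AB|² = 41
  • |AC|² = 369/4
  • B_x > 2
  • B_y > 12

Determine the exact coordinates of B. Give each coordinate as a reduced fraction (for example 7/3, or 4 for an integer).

B = (7, 16)

1. B_x = 7  [[A, B, C are collinear ⇒ 6x-15/2y+78=0] ∩ [|B−(2, 12)|²=41]]
2. B_y = 16  [[A, B, C are collinear ⇒ 6x-15/2y+78=0] ∩ [|B−(2, 12)|²=41]]
   so B = (7, 16)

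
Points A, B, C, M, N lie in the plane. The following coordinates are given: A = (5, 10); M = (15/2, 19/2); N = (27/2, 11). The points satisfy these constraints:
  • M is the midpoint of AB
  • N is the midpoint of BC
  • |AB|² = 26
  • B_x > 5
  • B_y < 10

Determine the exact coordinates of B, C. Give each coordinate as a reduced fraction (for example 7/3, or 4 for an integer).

1. B_x = 10  [B = 2·M−A = 2·(15/2, 19/2)−(5, 10)]
2. B_y = 9  [B = 2·M−A = 2·(15/2, 19/2)−(5, 10)]
   so B = (10, 9)
3. C_x = 17  [C = 2·N−B = 2·(27/2, 11)−(10, 9)]
4. C_y = 13  [C = 2·N−B = 2·(27/2, 11)−(10, 9)]
   so C = (17, 13)

B = (10, 9)
C = (17, 13)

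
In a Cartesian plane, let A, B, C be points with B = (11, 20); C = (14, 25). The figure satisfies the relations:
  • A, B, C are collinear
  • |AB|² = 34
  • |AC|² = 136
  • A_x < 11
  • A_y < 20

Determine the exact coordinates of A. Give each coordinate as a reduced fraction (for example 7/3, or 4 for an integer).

A = (8, 15)

1. A_x = 8  [[A, B, C are collinear ⇒ -5x+3y-5=0] ∩ [|A−(11, 20)|²=34]]
2. A_y = 15  [[A, B, C are collinear ⇒ -5x+3y-5=0] ∩ [|A−(11, 20)|²=34]]
   so A = (8, 15)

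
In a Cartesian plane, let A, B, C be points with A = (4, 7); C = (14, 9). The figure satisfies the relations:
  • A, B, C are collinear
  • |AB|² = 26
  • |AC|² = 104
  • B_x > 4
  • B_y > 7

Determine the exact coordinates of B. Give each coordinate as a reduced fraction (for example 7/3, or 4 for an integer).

1. B_x = 9  [[A, B, C are collinear ⇒ 2x-10y+62=0] ∩ [|B−(4, 7)|²=26]]
2. B_y = 8  [[A, B, C are collinear ⇒ 2x-10y+62=0] ∩ [|B−(4, 7)|²=26]]
   so B = (9, 8)

B = (9, 8)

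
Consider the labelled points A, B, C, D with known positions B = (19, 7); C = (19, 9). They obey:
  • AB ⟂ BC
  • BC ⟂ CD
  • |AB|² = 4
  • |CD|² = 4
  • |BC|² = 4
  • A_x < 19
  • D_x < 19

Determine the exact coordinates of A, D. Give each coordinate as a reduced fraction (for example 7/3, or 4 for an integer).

1. A_x = 17  [[AB ⟂ BC ⇒ -2y+14=0] ∩ [|A−(19, 7)|²=4]]
2. A_y = 7  [[AB ⟂ BC ⇒ -2y+14=0] ∩ [|A−(19, 7)|²=4]]
   so A = (17, 7)
3. D_x = 17  [[BC ⟂ CD ⇒ 2y-18=0] ∩ [|D−(19, 9)|²=4]]
4. D_y = 9  [[BC ⟂ CD ⇒ 2y-18=0] ∩ [|D−(19, 9)|²=4]]
   so D = (17, 9)

A = (17, 7)
D = (17, 9)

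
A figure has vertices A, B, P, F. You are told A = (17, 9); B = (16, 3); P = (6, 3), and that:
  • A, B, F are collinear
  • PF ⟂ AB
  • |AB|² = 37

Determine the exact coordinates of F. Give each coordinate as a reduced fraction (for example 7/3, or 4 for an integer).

1. F_x = 582/37  [[A, B, F are collinear ⇒ 6x-1y-93=0] ∩ [PF ⟂ AB ⇒ -1x-6y+24=0]]
2. F_y = 51/37  [[A, B, F are collinear ⇒ 6x-1y-93=0] ∩ [PF ⟂ AB ⇒ -1x-6y+24=0]]
   so F = (582/37, 51/37)

F = (582/37, 51/37)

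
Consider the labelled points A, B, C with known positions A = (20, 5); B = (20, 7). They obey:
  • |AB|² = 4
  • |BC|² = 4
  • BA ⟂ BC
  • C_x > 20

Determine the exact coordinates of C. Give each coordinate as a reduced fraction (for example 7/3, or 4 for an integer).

1. C_x = 22  [[BA ⟂ BC ⇒ -2y+14=0] ∩ [|C−(20, 7)|²=4]]
2. C_y = 7  [[BA ⟂ BC ⇒ -2y+14=0] ∩ [|C−(20, 7)|²=4]]
   so C = (22, 7)

C = (22, 7)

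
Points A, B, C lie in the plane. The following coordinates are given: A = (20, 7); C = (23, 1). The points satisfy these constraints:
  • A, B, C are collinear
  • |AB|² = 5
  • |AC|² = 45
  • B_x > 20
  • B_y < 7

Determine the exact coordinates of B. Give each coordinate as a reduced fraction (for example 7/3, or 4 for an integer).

B = (21, 5)

1. B_x = 21  [[A, B, C are collinear ⇒ -6x-3y+141=0] ∩ [|B−(20, 7)|²=5]]
2. B_y = 5  [[A, B, C are collinear ⇒ -6x-3y+141=0] ∩ [|B−(20, 7)|²=5]]
   so B = (21, 5)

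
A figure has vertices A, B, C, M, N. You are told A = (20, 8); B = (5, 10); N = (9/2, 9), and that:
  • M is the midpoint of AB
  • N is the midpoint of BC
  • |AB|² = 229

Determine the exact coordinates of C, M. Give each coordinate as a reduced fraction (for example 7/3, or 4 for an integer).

1. M_x = 25/2  [2·M = A+B = (20, 8)+(5, 10)]
2. M_y = 9  [2·M = A+B = (20, 8)+(5, 10)]
   so M = (25/2, 9)
3. C_x = 4  [C = 2·N−B = 2·(9/2, 9)−(5, 10)]
4. C_y = 8  [C = 2·N−B = 2·(9/2, 9)−(5, 10)]
   so C = (4, 8)

C = (4, 8)
M = (25/2, 9)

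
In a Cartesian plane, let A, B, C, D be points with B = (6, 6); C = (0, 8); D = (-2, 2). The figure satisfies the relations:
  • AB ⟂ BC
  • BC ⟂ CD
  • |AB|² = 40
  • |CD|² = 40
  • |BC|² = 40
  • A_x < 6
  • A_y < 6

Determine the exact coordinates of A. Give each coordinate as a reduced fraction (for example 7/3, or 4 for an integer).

1. A_x = 4  [[AB ⟂ BC ⇒ 6x-2y-24=0] ∩ [|A−(6, 6)|²=40]]
2. A_y = 0  [[AB ⟂ BC ⇒ 6x-2y-24=0] ∩ [|A−(6, 6)|²=40]]
   so A = (4, 0)

A = (4, 0)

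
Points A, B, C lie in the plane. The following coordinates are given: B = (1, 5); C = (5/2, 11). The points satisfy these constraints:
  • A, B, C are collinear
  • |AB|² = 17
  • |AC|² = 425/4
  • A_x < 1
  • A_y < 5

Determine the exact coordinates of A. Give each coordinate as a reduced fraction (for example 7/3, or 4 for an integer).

1. A_x = 0  [[A, B, C are collinear ⇒ -6x+3/2y-3/2=0] ∩ [|A−(1, 5)|²=17]]
2. A_y = 1  [[A, B, C are collinear ⇒ -6x+3/2y-3/2=0] ∩ [|A−(1, 5)|²=17]]
   so A = (0, 1)

A = (0, 1)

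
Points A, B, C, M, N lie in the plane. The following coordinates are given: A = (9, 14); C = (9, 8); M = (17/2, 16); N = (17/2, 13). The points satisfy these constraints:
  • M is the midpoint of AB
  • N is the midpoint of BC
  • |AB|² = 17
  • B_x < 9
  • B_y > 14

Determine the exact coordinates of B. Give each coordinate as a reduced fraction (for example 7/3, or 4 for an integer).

B = (8, 18)

1. B_x = 8  [B = 2·M−A = 2·(17/2, 16)−(9, 14)]
2. B_y = 18  [B = 2·M−A = 2·(17/2, 16)−(9, 14)]
   so B = (8, 18)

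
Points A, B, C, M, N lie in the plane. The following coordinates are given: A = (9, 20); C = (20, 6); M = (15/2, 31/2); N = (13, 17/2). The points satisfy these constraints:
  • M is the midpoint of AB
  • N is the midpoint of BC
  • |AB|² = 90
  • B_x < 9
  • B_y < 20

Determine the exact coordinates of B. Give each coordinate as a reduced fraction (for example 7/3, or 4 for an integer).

1. B_x = 6  [B = 2·M−A = 2·(15/2, 31/2)−(9, 20)]
2. B_y = 11  [B = 2·M−A = 2·(15/2, 31/2)−(9, 20)]
   so B = (6, 11)

B = (6, 11)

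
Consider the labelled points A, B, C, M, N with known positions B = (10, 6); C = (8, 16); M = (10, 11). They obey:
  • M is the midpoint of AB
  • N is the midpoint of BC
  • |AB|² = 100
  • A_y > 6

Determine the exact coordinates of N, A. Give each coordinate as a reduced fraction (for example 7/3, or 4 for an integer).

1. A_x = 10  [A = 2·M−B = 2·(10, 11)−(10, 6)]
2. A_y = 16  [A = 2·M−B = 2·(10, 11)−(10, 6)]
   so A = (10, 16)
3. N_x = 9  [2·N = B+C = (10, 6)+(8, 16)]
4. N_y = 11  [2·N = B+C = (10, 6)+(8, 16)]
   so N = (9, 11)

N = (9, 11)
A = (10, 16)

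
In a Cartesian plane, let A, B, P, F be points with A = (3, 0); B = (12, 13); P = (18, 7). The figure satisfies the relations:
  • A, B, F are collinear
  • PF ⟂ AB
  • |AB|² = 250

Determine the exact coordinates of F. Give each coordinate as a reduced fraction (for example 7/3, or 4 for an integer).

F = (1392/125, 1469/125)

1. F_x = 1392/125  [[A, B, F are collinear ⇒ -13x+9y+39=0] ∩ [PF ⟂ AB ⇒ 9x+13y-253=0]]
2. F_y = 1469/125  [[A, B, F are collinear ⇒ -13x+9y+39=0] ∩ [PF ⟂ AB ⇒ 9x+13y-253=0]]
   so F = (1392/125, 1469/125)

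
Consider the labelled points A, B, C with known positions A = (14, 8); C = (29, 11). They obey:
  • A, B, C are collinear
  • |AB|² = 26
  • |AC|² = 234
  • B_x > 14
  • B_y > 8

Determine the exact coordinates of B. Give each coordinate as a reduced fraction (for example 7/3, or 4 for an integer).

1. B_x = 19  [[A, B, C are collinear ⇒ 3x-15y+78=0] ∩ [|B−(14, 8)|²=26]]
2. B_y = 9  [[A, B, C are collinear ⇒ 3x-15y+78=0] ∩ [|B−(14, 8)|²=26]]
   so B = (19, 9)

B = (19, 9)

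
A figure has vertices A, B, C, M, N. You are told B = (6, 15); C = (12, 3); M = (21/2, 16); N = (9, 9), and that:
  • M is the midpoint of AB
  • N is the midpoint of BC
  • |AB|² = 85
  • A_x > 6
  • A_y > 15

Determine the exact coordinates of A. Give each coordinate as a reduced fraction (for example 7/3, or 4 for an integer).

A = (15, 17)

1. A_x = 15  [A = 2·M−B = 2·(21/2, 16)−(6, 15)]
2. A_y = 17  [A = 2·M−B = 2·(21/2, 16)−(6, 15)]
   so A = (15, 17)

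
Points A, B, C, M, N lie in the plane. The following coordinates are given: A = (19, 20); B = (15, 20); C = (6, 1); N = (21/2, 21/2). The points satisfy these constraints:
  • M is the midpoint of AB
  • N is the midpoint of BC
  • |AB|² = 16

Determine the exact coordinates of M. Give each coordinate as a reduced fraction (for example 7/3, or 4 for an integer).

M = (17, 20)

1. M_x = 17  [2·M = A+B = (19, 20)+(15, 20)]
2. M_y = 20  [2·M = A+B = (19, 20)+(15, 20)]
   so M = (17, 20)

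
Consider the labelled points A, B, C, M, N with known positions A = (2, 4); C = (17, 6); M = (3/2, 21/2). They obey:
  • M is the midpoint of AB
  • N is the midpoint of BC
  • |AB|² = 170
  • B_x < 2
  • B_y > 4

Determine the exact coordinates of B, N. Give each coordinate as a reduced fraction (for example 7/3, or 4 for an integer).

B = (1, 17)
N = (9, 23/2)

1. B_x = 1  [B = 2·M−A = 2·(3/2, 21/2)−(2, 4)]
2. B_y = 17  [B = 2·M−A = 2·(3/2, 21/2)−(2, 4)]
   so B = (1, 17)
3. N_x = 9  [2·N = B+C = (1, 17)+(17, 6)]
4. N_y = 23/2  [2·N = B+C = (1, 17)+(17, 6)]
   so N = (9, 23/2)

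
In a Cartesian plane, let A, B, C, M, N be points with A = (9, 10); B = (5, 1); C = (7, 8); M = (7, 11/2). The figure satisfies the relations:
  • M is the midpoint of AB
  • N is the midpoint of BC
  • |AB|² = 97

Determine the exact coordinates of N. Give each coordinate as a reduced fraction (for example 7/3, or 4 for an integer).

1. N_x = 6  [2·N = B+C = (5, 1)+(7, 8)]
2. N_y = 9/2  [2·N = B+C = (5, 1)+(7, 8)]
   so N = (6, 9/2)

N = (6, 9/2)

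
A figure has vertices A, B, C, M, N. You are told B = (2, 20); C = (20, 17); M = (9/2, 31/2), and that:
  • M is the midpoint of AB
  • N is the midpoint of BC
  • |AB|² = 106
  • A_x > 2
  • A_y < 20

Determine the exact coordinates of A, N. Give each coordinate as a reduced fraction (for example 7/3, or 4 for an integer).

A = (7, 11)
N = (11, 37/2)

1. A_x = 7  [A = 2·M−B = 2·(9/2, 31/2)−(2, 20)]
2. A_y = 11  [A = 2·M−B = 2·(9/2, 31/2)−(2, 20)]
   so A = (7, 11)
3. N_x = 11  [2·N = B+C = (2, 20)+(20, 17)]
4. N_y = 37/2  [2·N = B+C = (2, 20)+(20, 17)]
   so N = (11, 37/2)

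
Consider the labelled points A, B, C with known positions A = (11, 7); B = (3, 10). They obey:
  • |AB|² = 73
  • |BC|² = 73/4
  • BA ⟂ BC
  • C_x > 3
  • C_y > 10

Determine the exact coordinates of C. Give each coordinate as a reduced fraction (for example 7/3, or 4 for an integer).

1. C_x = 9/2  [[BA ⟂ BC ⇒ 8x-3y+6=0] ∩ [|C−(3, 10)|²=73/4]]
2. C_y = 14  [[BA ⟂ BC ⇒ 8x-3y+6=0] ∩ [|C−(3, 10)|²=73/4]]
   so C = (9/2, 14)

C = (9/2, 14)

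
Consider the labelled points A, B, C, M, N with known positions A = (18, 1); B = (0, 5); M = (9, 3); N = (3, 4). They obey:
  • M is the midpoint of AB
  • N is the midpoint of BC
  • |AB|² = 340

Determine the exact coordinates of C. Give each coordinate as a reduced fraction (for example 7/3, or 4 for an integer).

C = (6, 3)

1. C_x = 6  [C = 2·N−B = 2·(3, 4)−(0, 5)]
2. C_y = 3  [C = 2·N−B = 2·(3, 4)−(0, 5)]
   so C = (6, 3)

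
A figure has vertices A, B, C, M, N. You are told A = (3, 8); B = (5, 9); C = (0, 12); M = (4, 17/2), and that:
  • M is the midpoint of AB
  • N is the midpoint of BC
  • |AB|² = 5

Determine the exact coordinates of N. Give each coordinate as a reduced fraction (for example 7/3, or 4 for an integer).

N = (5/2, 21/2)

1. N_x = 5/2  [2·N = B+C = (5, 9)+(0, 12)]
2. N_y = 21/2  [2·N = B+C = (5, 9)+(0, 12)]
   so N = (5/2, 21/2)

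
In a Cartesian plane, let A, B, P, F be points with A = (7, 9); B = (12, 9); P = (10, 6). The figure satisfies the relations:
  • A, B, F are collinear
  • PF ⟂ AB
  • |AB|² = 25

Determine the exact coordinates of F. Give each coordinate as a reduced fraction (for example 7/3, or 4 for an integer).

F = (10, 9)

1. F_x = 10  [[A, B, F are collinear ⇒ 5y-45=0] ∩ [PF ⟂ AB ⇒ 5x-50=0]]
2. F_y = 9  [[A, B, F are collinear ⇒ 5y-45=0] ∩ [PF ⟂ AB ⇒ 5x-50=0]]
   so F = (10, 9)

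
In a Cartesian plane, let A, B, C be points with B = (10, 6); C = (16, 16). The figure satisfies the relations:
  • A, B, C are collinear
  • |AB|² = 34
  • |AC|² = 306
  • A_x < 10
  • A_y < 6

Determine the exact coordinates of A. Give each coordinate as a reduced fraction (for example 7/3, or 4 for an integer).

A = (7, 1)

1. A_x = 7  [[A, B, C are collinear ⇒ -10x+6y+64=0] ∩ [|A−(10, 6)|²=34]]
2. A_y = 1  [[A, B, C are collinear ⇒ -10x+6y+64=0] ∩ [|A−(10, 6)|²=34]]
   so A = (7, 1)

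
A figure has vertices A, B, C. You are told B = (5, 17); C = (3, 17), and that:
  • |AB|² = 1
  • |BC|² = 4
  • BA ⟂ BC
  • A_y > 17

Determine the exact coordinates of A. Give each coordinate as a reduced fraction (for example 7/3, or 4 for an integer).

1. A_x = 5  [[BA ⟂ BC ⇒ -2x+10=0] ∩ [|A−(5, 17)|²=1]]
2. A_y = 18  [[BA ⟂ BC ⇒ -2x+10=0] ∩ [|A−(5, 17)|²=1]]
   so A = (5, 18)

A = (5, 18)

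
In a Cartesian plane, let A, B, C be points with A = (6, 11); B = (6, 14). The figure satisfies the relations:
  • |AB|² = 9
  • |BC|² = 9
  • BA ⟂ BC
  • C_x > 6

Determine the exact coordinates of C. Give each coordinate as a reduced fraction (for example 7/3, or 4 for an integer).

1. C_x = 9  [[BA ⟂ BC ⇒ -3y+42=0] ∩ [|C−(6, 14)|²=9]]
2. C_y = 14  [[BA ⟂ BC ⇒ -3y+42=0] ∩ [|C−(6, 14)|²=9]]
   so C = (9, 14)

C = (9, 14)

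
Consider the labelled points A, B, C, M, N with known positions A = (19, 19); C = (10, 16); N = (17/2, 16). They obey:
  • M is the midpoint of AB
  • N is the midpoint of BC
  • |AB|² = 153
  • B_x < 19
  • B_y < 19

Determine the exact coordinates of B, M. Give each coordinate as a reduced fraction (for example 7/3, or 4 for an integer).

B = (7, 16)
M = (13, 35/2)

1. B_x = 7  [B = 2·N−C = 2·(17/2, 16)−(10, 16)]
2. B_y = 16  [B = 2·N−C = 2·(17/2, 16)−(10, 16)]
   so B = (7, 16)
3. M_x = 13  [2·M = A+B = (19, 19)+(7, 16)]
4. M_y = 35/2  [2·M = A+B = (19, 19)+(7, 16)]
   so M = (13, 35/2)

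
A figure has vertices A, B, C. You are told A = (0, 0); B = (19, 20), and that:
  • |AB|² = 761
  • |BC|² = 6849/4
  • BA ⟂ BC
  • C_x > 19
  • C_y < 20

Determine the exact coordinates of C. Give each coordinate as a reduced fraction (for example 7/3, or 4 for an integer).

C = (49, -17/2)

1. C_x = 49  [[BA ⟂ BC ⇒ -19x-20y+761=0] ∩ [|C−(19, 20)|²=6849/4]]
2. C_y = -17/2  [[BA ⟂ BC ⇒ -19x-20y+761=0] ∩ [|C−(19, 20)|²=6849/4]]
   so C = (49, -17/2)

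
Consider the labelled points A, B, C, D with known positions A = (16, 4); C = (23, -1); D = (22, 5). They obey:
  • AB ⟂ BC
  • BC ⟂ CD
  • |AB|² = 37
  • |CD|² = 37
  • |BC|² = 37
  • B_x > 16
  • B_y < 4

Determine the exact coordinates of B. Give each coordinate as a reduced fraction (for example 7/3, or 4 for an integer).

1. B_x = 17  [[BC ⟂ CD ⇒ 1x-6y-29=0] ∩ [|B−(16, 4)|²=37]]
2. B_y = -2  [[BC ⟂ CD ⇒ 1x-6y-29=0] ∩ [|B−(16, 4)|²=37]]
   so B = (17, -2)

B = (17, -2)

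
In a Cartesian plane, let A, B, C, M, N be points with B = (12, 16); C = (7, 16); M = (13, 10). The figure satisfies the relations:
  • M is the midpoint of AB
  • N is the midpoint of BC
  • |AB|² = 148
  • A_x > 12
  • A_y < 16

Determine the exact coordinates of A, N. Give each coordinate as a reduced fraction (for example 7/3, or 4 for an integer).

A = (14, 4)
N = (19/2, 16)

1. A_x = 14  [A = 2·M−B = 2·(13, 10)−(12, 16)]
2. A_y = 4  [A = 2·M−B = 2·(13, 10)−(12, 16)]
   so A = (14, 4)
3. N_x = 19/2  [2·N = B+C = (12, 16)+(7, 16)]
4. N_y = 16  [2·N = B+C = (12, 16)+(7, 16)]
   so N = (19/2, 16)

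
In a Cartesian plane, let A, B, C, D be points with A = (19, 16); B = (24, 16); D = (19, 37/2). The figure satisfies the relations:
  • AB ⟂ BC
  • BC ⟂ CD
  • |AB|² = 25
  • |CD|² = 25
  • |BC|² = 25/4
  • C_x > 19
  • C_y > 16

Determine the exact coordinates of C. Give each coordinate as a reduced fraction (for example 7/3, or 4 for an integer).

C = (24, 37/2)

1. C_x = 24  [[AB ⟂ BC ⇒ 5x-120=0] ∩ [|C−(19, 37/2)|²=25]]
2. C_y = 37/2  [[AB ⟂ BC ⇒ 5x-120=0] ∩ [|C−(19, 37/2)|²=25]]
   so C = (24, 37/2)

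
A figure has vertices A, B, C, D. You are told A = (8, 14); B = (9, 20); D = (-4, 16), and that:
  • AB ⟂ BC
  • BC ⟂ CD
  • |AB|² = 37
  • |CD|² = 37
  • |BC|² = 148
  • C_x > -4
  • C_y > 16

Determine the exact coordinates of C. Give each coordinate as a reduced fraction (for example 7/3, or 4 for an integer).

C = (-3, 22)

1. C_x = -3  [[AB ⟂ BC ⇒ 1x+6y-129=0] ∩ [|C−(-4, 16)|²=37]]
2. C_y = 22  [[AB ⟂ BC ⇒ 1x+6y-129=0] ∩ [|C−(-4, 16)|²=37]]
   so C = (-3, 22)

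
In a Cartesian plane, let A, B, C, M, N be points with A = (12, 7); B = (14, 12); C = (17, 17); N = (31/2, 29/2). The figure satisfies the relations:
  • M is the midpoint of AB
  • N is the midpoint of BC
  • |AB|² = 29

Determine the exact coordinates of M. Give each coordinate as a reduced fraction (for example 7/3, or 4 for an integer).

M = (13, 19/2)

1. M_x = 13  [2·M = A+B = (12, 7)+(14, 12)]
2. M_y = 19/2  [2·M = A+B = (12, 7)+(14, 12)]
   so M = (13, 19/2)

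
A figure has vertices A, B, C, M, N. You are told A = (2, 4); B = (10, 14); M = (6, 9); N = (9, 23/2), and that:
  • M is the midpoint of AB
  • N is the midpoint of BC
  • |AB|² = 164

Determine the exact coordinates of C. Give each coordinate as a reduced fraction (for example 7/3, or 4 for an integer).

1. C_x = 8  [C = 2·N−B = 2·(9, 23/2)−(10, 14)]
2. C_y = 9  [C = 2·N−B = 2·(9, 23/2)−(10, 14)]
   so C = (8, 9)

C = (8, 9)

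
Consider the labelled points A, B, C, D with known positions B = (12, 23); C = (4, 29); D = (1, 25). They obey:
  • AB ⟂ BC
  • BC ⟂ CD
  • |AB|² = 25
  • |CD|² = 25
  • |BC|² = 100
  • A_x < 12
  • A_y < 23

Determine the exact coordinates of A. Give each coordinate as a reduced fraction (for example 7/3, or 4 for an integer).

1. A_x = 9  [[AB ⟂ BC ⇒ 8x-6y+42=0] ∩ [|A−(12, 23)|²=25]]
2. A_y = 19  [[AB ⟂ BC ⇒ 8x-6y+42=0] ∩ [|A−(12, 23)|²=25]]
   so A = (9, 19)

A = (9, 19)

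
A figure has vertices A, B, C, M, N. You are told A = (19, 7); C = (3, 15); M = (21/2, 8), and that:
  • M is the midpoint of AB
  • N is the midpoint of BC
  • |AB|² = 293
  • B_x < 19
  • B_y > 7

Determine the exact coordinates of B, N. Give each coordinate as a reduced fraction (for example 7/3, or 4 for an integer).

1. B_x = 2  [B = 2·M−A = 2·(21/2, 8)−(19, 7)]
2. B_y = 9  [B = 2·M−A = 2·(21/2, 8)−(19, 7)]
   so B = (2, 9)
3. N_x = 5/2  [2·N = B+C = (2, 9)+(3, 15)]
4. N_y = 12  [2·N = B+C = (2, 9)+(3, 15)]
   so N = (5/2, 12)

B = (2, 9)
N = (5/2, 12)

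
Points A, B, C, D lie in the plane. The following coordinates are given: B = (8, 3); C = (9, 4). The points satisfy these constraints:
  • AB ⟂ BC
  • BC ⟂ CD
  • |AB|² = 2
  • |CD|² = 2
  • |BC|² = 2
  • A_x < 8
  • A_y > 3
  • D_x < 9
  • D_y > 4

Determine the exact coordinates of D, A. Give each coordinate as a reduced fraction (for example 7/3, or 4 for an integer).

1. D_x = 8  [[BC ⟂ CD ⇒ 1x+1y-13=0] ∩ [|D−(9, 4)|²=2]]
2. D_y = 5  [[BC ⟂ CD ⇒ 1x+1y-13=0] ∩ [|D−(9, 4)|²=2]]
   so D = (8, 5)
3. A_x = 7  [[AB ⟂ BC ⇒ -1x-1y+11=0] ∩ [|A−(8, 3)|²=2]]
4. A_y = 4  [[AB ⟂ BC ⇒ -1x-1y+11=0] ∩ [|A−(8, 3)|²=2]]
   so A = (7, 4)

D = (8, 5)
A = (7, 4)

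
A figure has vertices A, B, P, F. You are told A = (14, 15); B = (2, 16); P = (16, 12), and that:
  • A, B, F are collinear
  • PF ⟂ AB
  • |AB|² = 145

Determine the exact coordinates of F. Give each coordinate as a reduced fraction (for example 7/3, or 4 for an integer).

F = (2354/145, 2148/145)

1. F_x = 2354/145  [[A, B, F are collinear ⇒ -1x-12y+194=0] ∩ [PF ⟂ AB ⇒ -12x+1y+180=0]]
2. F_y = 2148/145  [[A, B, F are collinear ⇒ -1x-12y+194=0] ∩ [PF ⟂ AB ⇒ -12x+1y+180=0]]
   so F = (2354/145, 2148/145)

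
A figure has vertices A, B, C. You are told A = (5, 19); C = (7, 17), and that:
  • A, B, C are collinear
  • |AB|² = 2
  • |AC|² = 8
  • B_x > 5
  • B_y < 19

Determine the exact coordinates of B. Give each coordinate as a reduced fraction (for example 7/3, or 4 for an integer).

1. B_x = 6  [[A, B, C are collinear ⇒ -2x-2y+48=0] ∩ [|B−(5, 19)|²=2]]
2. B_y = 18  [[A, B, C are collinear ⇒ -2x-2y+48=0] ∩ [|B−(5, 19)|²=2]]
   so B = (6, 18)

B = (6, 18)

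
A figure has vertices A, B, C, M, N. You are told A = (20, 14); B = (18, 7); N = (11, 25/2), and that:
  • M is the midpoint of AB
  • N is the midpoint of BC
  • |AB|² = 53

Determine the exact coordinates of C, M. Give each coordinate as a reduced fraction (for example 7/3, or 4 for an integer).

C = (4, 18)
M = (19, 21/2)

1. M_x = 19  [2·M = A+B = (20, 14)+(18, 7)]
2. M_y = 21/2  [2·M = A+B = (20, 14)+(18, 7)]
   so M = (19, 21/2)
3. C_x = 4  [C = 2·N−B = 2·(11, 25/2)−(18, 7)]
4. C_y = 18  [C = 2·N−B = 2·(11, 25/2)−(18, 7)]
   so C = (4, 18)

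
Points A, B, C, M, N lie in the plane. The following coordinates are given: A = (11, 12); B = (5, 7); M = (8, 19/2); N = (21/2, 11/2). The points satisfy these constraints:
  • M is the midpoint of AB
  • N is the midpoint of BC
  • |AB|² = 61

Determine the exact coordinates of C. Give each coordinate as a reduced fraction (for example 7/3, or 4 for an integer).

C = (16, 4)

1. C_x = 16  [C = 2·N−B = 2·(21/2, 11/2)−(5, 7)]
2. C_y = 4  [C = 2·N−B = 2·(21/2, 11/2)−(5, 7)]
   so C = (16, 4)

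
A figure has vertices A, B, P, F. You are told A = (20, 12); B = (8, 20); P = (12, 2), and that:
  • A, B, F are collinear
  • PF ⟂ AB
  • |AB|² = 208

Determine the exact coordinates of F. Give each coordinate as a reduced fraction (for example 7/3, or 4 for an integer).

1. F_x = 248/13  [[A, B, F are collinear ⇒ -8x-12y+304=0] ∩ [PF ⟂ AB ⇒ -12x+8y+128=0]]
2. F_y = 164/13  [[A, B, F are collinear ⇒ -8x-12y+304=0] ∩ [PF ⟂ AB ⇒ -12x+8y+128=0]]
   so F = (248/13, 164/13)

F = (248/13, 164/13)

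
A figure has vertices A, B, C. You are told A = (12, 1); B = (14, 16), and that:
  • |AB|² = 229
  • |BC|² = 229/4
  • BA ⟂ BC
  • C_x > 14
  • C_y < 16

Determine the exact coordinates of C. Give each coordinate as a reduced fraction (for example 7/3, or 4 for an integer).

1. C_x = 43/2  [[BA ⟂ BC ⇒ -2x-15y+268=0] ∩ [|C−(14, 16)|²=229/4]]
2. C_y = 15  [[BA ⟂ BC ⇒ -2x-15y+268=0] ∩ [|C−(14, 16)|²=229/4]]
   so C = (43/2, 15)

C = (43/2, 15)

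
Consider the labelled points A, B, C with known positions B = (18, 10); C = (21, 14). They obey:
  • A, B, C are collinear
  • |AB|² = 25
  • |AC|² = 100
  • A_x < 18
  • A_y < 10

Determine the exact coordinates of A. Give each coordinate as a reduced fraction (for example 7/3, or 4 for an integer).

A = (15, 6)

1. A_x = 15  [[A, B, C are collinear ⇒ -4x+3y+42=0] ∩ [|A−(18, 10)|²=25]]
2. A_y = 6  [[A, B, C are collinear ⇒ -4x+3y+42=0] ∩ [|A−(18, 10)|²=25]]
   so A = (15, 6)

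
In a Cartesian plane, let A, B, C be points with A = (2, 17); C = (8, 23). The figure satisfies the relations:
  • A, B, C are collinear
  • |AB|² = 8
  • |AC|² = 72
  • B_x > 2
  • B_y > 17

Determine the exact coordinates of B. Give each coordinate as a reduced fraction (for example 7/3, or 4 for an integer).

B = (4, 19)

1. B_x = 4  [[A, B, C are collinear ⇒ 6x-6y+90=0] ∩ [|B−(2, 17)|²=8]]
2. B_y = 19  [[A, B, C are collinear ⇒ 6x-6y+90=0] ∩ [|B−(2, 17)|²=8]]
   so B = (4, 19)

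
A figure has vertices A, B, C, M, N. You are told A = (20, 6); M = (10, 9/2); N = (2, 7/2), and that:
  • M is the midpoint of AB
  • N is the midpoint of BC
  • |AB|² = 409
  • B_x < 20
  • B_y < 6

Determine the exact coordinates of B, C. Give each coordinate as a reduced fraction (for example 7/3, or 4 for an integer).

1. B_x = 0  [B = 2·M−A = 2·(10, 9/2)−(20, 6)]
2. B_y = 3  [B = 2·M−A = 2·(10, 9/2)−(20, 6)]
   so B = (0, 3)
3. C_x = 4  [C = 2·N−B = 2·(2, 7/2)−(0, 3)]
4. C_y = 4  [C = 2·N−B = 2·(2, 7/2)−(0, 3)]
   so C = (4, 4)

B = (0, 3)
C = (4, 4)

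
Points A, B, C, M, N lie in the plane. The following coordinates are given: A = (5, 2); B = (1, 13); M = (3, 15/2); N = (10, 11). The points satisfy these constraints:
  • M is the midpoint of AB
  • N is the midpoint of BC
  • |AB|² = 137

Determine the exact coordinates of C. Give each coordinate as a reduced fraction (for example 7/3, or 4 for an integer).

C = (19, 9)

1. C_x = 19  [C = 2·N−B = 2·(10, 11)−(1, 13)]
2. C_y = 9  [C = 2·N−B = 2·(10, 11)−(1, 13)]
   so C = (19, 9)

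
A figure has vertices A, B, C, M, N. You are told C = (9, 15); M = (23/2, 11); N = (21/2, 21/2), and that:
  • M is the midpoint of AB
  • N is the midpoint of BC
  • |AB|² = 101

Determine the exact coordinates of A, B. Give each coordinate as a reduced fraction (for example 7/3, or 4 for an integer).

A = (11, 16)
B = (12, 6)

1. B_x = 12  [B = 2·N−C = 2·(21/2, 21/2)−(9, 15)]
2. B_y = 6  [B = 2·N−C = 2·(21/2, 21/2)−(9, 15)]
   so B = (12, 6)
3. A_x = 11  [A = 2·M−B = 2·(23/2, 11)−(12, 6)]
4. A_y = 16  [A = 2·M−B = 2·(23/2, 11)−(12, 6)]
   so A = (11, 16)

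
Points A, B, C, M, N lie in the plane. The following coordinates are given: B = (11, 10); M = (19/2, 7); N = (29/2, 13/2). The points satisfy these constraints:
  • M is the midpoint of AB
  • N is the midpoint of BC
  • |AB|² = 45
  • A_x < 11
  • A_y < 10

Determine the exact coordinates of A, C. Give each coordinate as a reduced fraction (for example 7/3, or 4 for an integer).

A = (8, 4)
C = (18, 3)

1. A_x = 8  [A = 2·M−B = 2·(19/2, 7)−(11, 10)]
2. A_y = 4  [A = 2·M−B = 2·(19/2, 7)−(11, 10)]
   so A = (8, 4)
3. C_x = 18  [C = 2·N−B = 2·(29/2, 13/2)−(11, 10)]
4. C_y = 3  [C = 2·N−B = 2·(29/2, 13/2)−(11, 10)]
   so C = (18, 3)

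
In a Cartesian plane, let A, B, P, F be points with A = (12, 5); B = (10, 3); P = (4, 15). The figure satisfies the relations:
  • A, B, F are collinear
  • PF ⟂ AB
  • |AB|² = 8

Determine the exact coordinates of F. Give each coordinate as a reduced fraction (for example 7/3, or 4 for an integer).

F = (13, 6)

1. F_x = 13  [[A, B, F are collinear ⇒ 2x-2y-14=0] ∩ [PF ⟂ AB ⇒ -2x-2y+38=0]]
2. F_y = 6  [[A, B, F are collinear ⇒ 2x-2y-14=0] ∩ [PF ⟂ AB ⇒ -2x-2y+38=0]]
   so F = (13, 6)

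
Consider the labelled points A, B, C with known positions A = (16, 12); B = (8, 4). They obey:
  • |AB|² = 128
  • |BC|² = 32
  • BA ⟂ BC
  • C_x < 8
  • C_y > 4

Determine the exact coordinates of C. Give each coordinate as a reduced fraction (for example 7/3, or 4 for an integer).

C = (4, 8)

1. C_x = 4  [[BA ⟂ BC ⇒ 8x+8y-96=0] ∩ [|C−(8, 4)|²=32]]
2. C_y = 8  [[BA ⟂ BC ⇒ 8x+8y-96=0] ∩ [|C−(8, 4)|²=32]]
   so C = (4, 8)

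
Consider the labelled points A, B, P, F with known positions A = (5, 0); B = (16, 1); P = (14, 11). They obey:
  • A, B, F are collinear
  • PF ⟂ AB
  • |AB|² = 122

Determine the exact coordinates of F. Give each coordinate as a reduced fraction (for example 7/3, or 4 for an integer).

F = (910/61, 55/61)

1. F_x = 910/61  [[A, B, F are collinear ⇒ -1x+11y+5=0] ∩ [PF ⟂ AB ⇒ 11x+1y-165=0]]
2. F_y = 55/61  [[A, B, F are collinear ⇒ -1x+11y+5=0] ∩ [PF ⟂ AB ⇒ 11x+1y-165=0]]
   so F = (910/61, 55/61)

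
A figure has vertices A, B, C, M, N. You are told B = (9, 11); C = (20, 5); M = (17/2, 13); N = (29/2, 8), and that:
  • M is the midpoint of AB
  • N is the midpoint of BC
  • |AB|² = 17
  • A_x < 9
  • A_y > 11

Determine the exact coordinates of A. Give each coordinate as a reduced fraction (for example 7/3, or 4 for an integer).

A = (8, 15)

1. A_x = 8  [A = 2·M−B = 2·(17/2, 13)−(9, 11)]
2. A_y = 15  [A = 2·M−B = 2·(17/2, 13)−(9, 11)]
   so A = (8, 15)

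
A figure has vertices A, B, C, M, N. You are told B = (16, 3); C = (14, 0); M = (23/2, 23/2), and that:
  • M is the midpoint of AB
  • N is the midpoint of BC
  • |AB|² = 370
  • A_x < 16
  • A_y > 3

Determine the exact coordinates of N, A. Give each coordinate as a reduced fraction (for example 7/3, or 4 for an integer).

1. A_x = 7  [A = 2·M−B = 2·(23/2, 23/2)−(16, 3)]
2. A_y = 20  [A = 2·M−B = 2·(23/2, 23/2)−(16, 3)]
   so A = (7, 20)
3. N_x = 15  [2·N = B+C = (16, 3)+(14, 0)]
4. N_y = 3/2  [2·N = B+C = (16, 3)+(14, 0)]
   so N = (15, 3/2)

N = (15, 3/2)
A = (7, 20)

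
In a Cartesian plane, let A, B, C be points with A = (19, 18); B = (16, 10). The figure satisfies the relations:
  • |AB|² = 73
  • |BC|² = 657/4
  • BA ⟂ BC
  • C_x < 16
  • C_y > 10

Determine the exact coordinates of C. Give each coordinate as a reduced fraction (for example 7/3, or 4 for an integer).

1. C_x = 4  [[BA ⟂ BC ⇒ 3x+8y-128=0] ∩ [|C−(16, 10)|²=657/4]]
2. C_y = 29/2  [[BA ⟂ BC ⇒ 3x+8y-128=0] ∩ [|C−(16, 10)|²=657/4]]
   so C = (4, 29/2)

C = (4, 29/2)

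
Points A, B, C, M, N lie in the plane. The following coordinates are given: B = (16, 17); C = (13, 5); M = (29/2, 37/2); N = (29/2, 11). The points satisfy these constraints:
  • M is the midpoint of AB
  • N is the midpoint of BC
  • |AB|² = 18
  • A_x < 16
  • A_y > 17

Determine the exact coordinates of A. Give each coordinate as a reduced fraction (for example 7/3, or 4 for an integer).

A = (13, 20)

1. A_x = 13  [A = 2·M−B = 2·(29/2, 37/2)−(16, 17)]
2. A_y = 20  [A = 2·M−B = 2·(29/2, 37/2)−(16, 17)]
   so A = (13, 20)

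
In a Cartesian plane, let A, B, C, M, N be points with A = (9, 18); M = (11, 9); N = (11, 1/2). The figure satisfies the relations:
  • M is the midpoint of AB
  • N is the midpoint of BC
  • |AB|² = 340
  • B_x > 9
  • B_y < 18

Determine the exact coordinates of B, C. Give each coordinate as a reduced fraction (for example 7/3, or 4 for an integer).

B = (13, 0)
C = (9, 1)

1. B_x = 13  [B = 2·M−A = 2·(11, 9)−(9, 18)]
2. B_y = 0  [B = 2·M−A = 2·(11, 9)−(9, 18)]
   so B = (13, 0)
3. C_x = 9  [C = 2·N−B = 2·(11, 1/2)−(13, 0)]
4. C_y = 1  [C = 2·N−B = 2·(11, 1/2)−(13, 0)]
   so C = (9, 1)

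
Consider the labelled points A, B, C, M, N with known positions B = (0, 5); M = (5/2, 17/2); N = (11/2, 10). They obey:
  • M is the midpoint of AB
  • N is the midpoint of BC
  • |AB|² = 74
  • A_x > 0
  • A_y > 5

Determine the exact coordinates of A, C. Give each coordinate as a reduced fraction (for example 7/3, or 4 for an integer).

1. A_x = 5  [A = 2·M−B = 2·(5/2, 17/2)−(0, 5)]
2. A_y = 12  [A = 2·M−B = 2·(5/2, 17/2)−(0, 5)]
   so A = (5, 12)
3. C_x = 11  [C = 2·N−B = 2·(11/2, 10)−(0, 5)]
4. C_y = 15  [C = 2·N−B = 2·(11/2, 10)−(0, 5)]
   so C = (11, 15)

A = (5, 12)
C = (11, 15)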